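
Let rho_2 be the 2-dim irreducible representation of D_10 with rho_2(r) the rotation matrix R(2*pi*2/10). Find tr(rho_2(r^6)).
chi_{rho_2}(r^6) = 2*cos(2*pi*2*6/10) = -1/2 + sqrt(5)/2

Explanation: rho_2(r^6) is rotation by angle 2*pi*2*6/10, whose trace is 2*cos(2*pi*2*6/10) = -1/2 + sqrt(5)/2.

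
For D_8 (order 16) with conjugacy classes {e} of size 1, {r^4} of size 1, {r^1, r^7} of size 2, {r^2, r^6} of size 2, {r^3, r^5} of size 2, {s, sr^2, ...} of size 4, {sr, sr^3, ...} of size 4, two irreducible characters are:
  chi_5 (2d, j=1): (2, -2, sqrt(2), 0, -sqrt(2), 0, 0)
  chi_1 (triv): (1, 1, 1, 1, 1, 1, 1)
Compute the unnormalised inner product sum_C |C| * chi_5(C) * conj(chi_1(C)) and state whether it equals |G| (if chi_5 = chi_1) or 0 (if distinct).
Sum = 0; so <chi_5, chi_1> = 0 (distinct irreducibles are orthogonal).

Details: Compute term by term over conjugacy classes (|C| * chi_5(C) * conj(chi_1(C))):
  1*(2)*conj(1) + 1*(-2)*conj(1) + 2*(sqrt(2))*conj(1) + 2*(0)*conj(1) + 2*(-sqrt(2))*conj(1) + 4*(0)*conj(1) + 4*(0)*conj(1)
  = (2) + (-2) + (2*sqrt(2)) + (0) + (-2*sqrt(2)) + (0) + (0)
  = 0.
Dividing by |G| = 16 gives 0/16 = 0, matching the row-orthogonality relation <chi_5, chi_1> = [chi_5 = chi_1].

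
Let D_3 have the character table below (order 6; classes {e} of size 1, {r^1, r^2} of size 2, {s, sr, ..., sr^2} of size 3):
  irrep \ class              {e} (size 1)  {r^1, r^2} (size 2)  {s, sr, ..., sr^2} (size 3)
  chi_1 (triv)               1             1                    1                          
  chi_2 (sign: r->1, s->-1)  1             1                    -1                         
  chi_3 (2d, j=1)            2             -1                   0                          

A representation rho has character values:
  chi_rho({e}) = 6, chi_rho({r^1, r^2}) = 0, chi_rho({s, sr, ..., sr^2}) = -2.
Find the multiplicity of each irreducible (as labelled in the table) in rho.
Multiplicities: chi_1: 0, chi_2: 2, chi_3: 2.

Solution. Use <chi_rho, chi> = (1/|G|) sum_C |C| * chi_rho(C) * conj(chi(C)) with |G| = 6 for each irreducible chi in the table:
  <chi_rho, chi_1> = (1/6)[1*(6)*conj(1) + 2*(0)*conj(1) + 3*(-2)*conj(1)]
      = (1/6)[(6) + (0) + (-6)] = 0/6 = 0
  <chi_rho, chi_2> = (1/6)[1*(6)*conj(1) + 2*(0)*conj(1) + 3*(-2)*conj(-1)]
      = (1/6)[(6) + (0) + (6)] = 12/6 = 2
  <chi_rho, chi_3> = (1/6)[1*(6)*conj(2) + 2*(0)*conj(-1) + 3*(-2)*conj(0)]
      = (1/6)[(12) + (0) + (0)] = 12/6 = 2
Dimension check: dim(rho) = sum (mult * dim) = 0*1 + 2*1 + 2*2 = 6 = chi_rho(e) = 6.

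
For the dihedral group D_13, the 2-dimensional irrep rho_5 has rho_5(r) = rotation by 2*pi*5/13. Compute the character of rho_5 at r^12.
chi_{rho_5}(r^12) = 2*cos(2*pi*5*12/13) = -2*cos(3*pi/13)

Working: rho_5(r^12) is rotation by angle 2*pi*5*12/13, whose trace is 2*cos(2*pi*5*12/13) = -2*cos(3*pi/13).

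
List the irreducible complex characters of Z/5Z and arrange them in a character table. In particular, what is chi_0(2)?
Character table of Z/5Z (irreps indexed chi_0,...,chi_4 with chi_k(m) = zeta_5^(k*m), zeta_5 = exp(2*pi*i/5)):
  irrep \ class  {0} (size 1)  {1} (size 1)    {2} (size 1)    {3} (size 1)    {4} (size 1)  
  chi_0          1             1               1               1               1             
  chi_1          1             exp(2*I*pi/5)   exp(4*I*pi/5)   exp(-4*I*pi/5)  exp(-2*I*pi/5)
  chi_2          1             exp(4*I*pi/5)   exp(-2*I*pi/5)  exp(2*I*pi/5)   exp(-4*I*pi/5)
  chi_3          1             exp(-4*I*pi/5)  exp(2*I*pi/5)   exp(-2*I*pi/5)  exp(4*I*pi/5) 
  chi_4          1             exp(-2*I*pi/5)  exp(-4*I*pi/5)  exp(4*I*pi/5)   exp(2*I*pi/5) 

Spot check: chi_0(2) = zeta_5^(0*2) = zeta_5^0 = 1.

Z/5Z is abelian, so all 5 irreducible complex representations are 1-dimensional. They are given by chi_k(m) = zeta_5^(k*m) for k = 0,...,4. Row orthogonality: sum_m chi_k(m) conj(chi_l(m)) = 5 * [k = l].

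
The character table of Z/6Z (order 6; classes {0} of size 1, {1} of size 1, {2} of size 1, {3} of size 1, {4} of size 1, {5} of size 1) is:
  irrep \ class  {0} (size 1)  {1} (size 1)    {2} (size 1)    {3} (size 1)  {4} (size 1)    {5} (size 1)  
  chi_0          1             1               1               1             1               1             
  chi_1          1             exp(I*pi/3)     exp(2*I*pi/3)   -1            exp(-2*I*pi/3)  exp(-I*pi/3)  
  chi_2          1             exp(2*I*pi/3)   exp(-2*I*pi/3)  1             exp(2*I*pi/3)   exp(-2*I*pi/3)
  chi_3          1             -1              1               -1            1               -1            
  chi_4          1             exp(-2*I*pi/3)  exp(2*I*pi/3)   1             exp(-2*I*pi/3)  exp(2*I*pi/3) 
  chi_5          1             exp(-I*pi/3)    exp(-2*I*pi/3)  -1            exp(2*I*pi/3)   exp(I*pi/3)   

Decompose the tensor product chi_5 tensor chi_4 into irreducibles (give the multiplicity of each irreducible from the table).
chi_5 tensor chi_4 = chi_3 (all other irreducibles have multiplicity 0).

The character of a tensor product is the pointwise product (chi_5 * chi_4)(C) = chi_5(C) * chi_4(C):
  {0}: (1)*(1), {1}: (exp(-I*pi/3))*(exp(-2*I*pi/3)), {2}: (exp(-2*I*pi/3))*(exp(2*I*pi/3)), {3}: (-1)*(1), {4}: (exp(2*I*pi/3))*(exp(-2*I*pi/3)), {5}: (exp(I*pi/3))*(exp(2*I*pi/3))
so (chi_5 * chi_4) takes values
  {0} -> 1, {1} -> -1, {2} -> 1, {3} -> -1, {4} -> 1, {5} -> -1.
Now take the inner product of this character with each irreducible chi from the table, <chi_5*chi_4, chi> = (1/6) sum_C |C| (chi_5*chi_4)(C) conj(chi(C)):
  <chi_5*chi_4, chi_0> = (1/6)[1*(1)*conj(1) + 1*(-1)*conj(1) + 1*(1)*conj(1) + 1*(-1)*conj(1) + 1*(1)*conj(1) + 1*(-1)*conj(1)]
      = (1/6)[(1) + (-1) + (1) + (-1) + (1) + (-1)] = 0/6 = 0
  <chi_5*chi_4, chi_1> = (1/6)[1*(1)*conj(1) + 1*(-1)*conj(exp(I*pi/3)) + 1*(1)*conj(exp(2*I*pi/3)) + 1*(-1)*conj(-1) + 1*(1)*conj(exp(-2*I*pi/3)) + 1*(-1)*conj(exp(-I*pi/3))]
      = (1/6)[(1) + (-exp(-I*pi/3)) + (exp(-2*I*pi/3)) + (1) + (exp(2*I*pi/3)) + (-exp(I*pi/3))] = 0/6 = 0
  <chi_5*chi_4, chi_2> = (1/6)[1*(1)*conj(1) + 1*(-1)*conj(exp(2*I*pi/3)) + 1*(1)*conj(exp(-2*I*pi/3)) + 1*(-1)*conj(1) + 1*(1)*conj(exp(2*I*pi/3)) + 1*(-1)*conj(exp(-2*I*pi/3))]
      = (1/6)[(1) + (-exp(-2*I*pi/3)) + (exp(2*I*pi/3)) + (-1) + (exp(-2*I*pi/3)) + (-exp(2*I*pi/3))] = 0/6 = 0
  <chi_5*chi_4, chi_3> = (1/6)[1*(1)*conj(1) + 1*(-1)*conj(-1) + 1*(1)*conj(1) + 1*(-1)*conj(-1) + 1*(1)*conj(1) + 1*(-1)*conj(-1)]
      = (1/6)[(1) + (1) + (1) + (1) + (1) + (1)] = 6/6 = 1
  <chi_5*chi_4, chi_4> = (1/6)[1*(1)*conj(1) + 1*(-1)*conj(exp(-2*I*pi/3)) + 1*(1)*conj(exp(2*I*pi/3)) + 1*(-1)*conj(1) + 1*(1)*conj(exp(-2*I*pi/3)) + 1*(-1)*conj(exp(2*I*pi/3))]
      = (1/6)[(1) + (-exp(2*I*pi/3)) + (exp(-2*I*pi/3)) + (-1) + (exp(2*I*pi/3)) + (-exp(-2*I*pi/3))] = 0/6 = 0
  <chi_5*chi_4, chi_5> = (1/6)[1*(1)*conj(1) + 1*(-1)*conj(exp(-I*pi/3)) + 1*(1)*conj(exp(-2*I*pi/3)) + 1*(-1)*conj(-1) + 1*(1)*conj(exp(2*I*pi/3)) + 1*(-1)*conj(exp(I*pi/3))]
      = (1/6)[(1) + (-exp(I*pi/3)) + (exp(2*I*pi/3)) + (1) + (exp(-2*I*pi/3)) + (-exp(-I*pi/3))] = 0/6 = 0
(Exp terms are combined using exp(i*s)*conj(exp(i*t)) = exp(i*(s-t)), and sums of them are collapsed using the identity that for every m > 1 the m distinct m-th roots of unity sum to 0, e.g. 1 + exp(2*I*pi/3) + exp(-2*I*pi/3) = 0.)
Hence the multiplicities are chi_3: 1. Dimension check: dim(chi_5)*dim(chi_4) = 1*1 = 1 and sum (mult * dim) = 1*1 = 1.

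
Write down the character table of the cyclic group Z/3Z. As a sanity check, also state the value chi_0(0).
Character table of Z/3Z (irreps indexed chi_0,...,chi_2 with chi_k(m) = zeta_3^(k*m), zeta_3 = exp(2*pi*i/3)):
  irrep \ class  {0} (size 1)  {1} (size 1)    {2} (size 1)  
  chi_0          1             1               1             
  chi_1          1             exp(2*I*pi/3)   exp(-2*I*pi/3)
  chi_2          1             exp(-2*I*pi/3)  exp(2*I*pi/3) 

Spot check: chi_0(0) = zeta_3^(0*0) = zeta_3^0 = 1.

Solution. Z/3Z is abelian, so all 3 irreducible complex representations are 1-dimensional. They are given by chi_k(m) = zeta_3^(k*m) for k = 0,...,2. Row orthogonality: sum_m chi_k(m) conj(chi_l(m)) = 3 * [k = l].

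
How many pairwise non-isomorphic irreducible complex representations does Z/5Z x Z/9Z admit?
45

Justification: The number of irreducible complex representations of a finite group equals its number of conjugacy classes. Z/5Z x Z/9Z is abelian of order 45, so every element is its own conjugacy class: 45 classes, so Z/5Z x Z/9Z (order 45) has exactly 45 irreducible complex representations.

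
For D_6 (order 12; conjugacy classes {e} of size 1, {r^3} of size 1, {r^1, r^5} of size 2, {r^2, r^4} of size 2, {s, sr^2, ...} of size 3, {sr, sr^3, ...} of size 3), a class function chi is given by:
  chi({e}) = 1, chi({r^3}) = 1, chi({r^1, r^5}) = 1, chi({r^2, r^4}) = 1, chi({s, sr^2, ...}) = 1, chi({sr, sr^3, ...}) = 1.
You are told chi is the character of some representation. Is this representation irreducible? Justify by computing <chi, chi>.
Irreducible: <chi, chi> = 1.

Why: <chi, chi> = (1/|G|) sum_C |C| * |chi(C)|^2 = (1/12)[1*|1|^2 + 1*|1|^2 + 2*|1|^2 + 2*|1|^2 + 3*|1|^2 + 3*|1|^2]
  = (1/12)[(1) + (1) + (2) + (2) + (3) + (3)] = 12/12 = 1.
A character is irreducible iff <chi, chi> = 1, so this representation is irreducible.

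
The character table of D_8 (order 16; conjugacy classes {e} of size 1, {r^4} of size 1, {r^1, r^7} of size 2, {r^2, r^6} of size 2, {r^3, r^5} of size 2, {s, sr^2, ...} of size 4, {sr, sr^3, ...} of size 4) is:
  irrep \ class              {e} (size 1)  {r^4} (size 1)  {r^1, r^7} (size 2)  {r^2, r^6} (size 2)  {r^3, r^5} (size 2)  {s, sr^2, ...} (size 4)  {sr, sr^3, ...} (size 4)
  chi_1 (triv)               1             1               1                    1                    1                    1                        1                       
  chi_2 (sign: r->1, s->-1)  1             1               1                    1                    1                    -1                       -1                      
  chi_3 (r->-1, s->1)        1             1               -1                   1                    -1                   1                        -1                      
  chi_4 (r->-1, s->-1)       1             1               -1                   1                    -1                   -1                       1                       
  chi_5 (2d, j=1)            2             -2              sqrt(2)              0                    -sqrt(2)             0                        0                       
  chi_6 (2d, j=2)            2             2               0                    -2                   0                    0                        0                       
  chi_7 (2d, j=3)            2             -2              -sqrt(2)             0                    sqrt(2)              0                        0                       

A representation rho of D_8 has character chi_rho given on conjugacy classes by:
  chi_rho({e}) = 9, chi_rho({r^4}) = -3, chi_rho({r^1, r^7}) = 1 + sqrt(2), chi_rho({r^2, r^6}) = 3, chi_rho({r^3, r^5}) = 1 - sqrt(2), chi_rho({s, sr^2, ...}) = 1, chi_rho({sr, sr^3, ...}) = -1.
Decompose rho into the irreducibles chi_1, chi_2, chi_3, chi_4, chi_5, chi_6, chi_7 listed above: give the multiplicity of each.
Multiplicities: chi_1: 1, chi_2: 1, chi_3: 1, chi_4: 0, chi_5: 2, chi_6: 0, chi_7: 1.

Proof sketch: Use <chi_rho, chi> = (1/|G|) sum_C |C| * chi_rho(C) * conj(chi(C)) with |G| = 16 for each irreducible chi in the table:
  <chi_rho, chi_1> = (1/16)[1*(9)*conj(1) + 1*(-3)*conj(1) + 2*(1 + sqrt(2))*conj(1) + 2*(3)*conj(1) + 2*(1 - sqrt(2))*conj(1) + 4*(1)*conj(1) + 4*(-1)*conj(1)]
      = (1/16)[(9) + (-3) + (2 + 2*sqrt(2)) + (6) + (2 - 2*sqrt(2)) + (4) + (-4)] = 16/16 = 1
  <chi_rho, chi_2> = (1/16)[1*(9)*conj(1) + 1*(-3)*conj(1) + 2*(1 + sqrt(2))*conj(1) + 2*(3)*conj(1) + 2*(1 - sqrt(2))*conj(1) + 4*(1)*conj(-1) + 4*(-1)*conj(-1)]
      = (1/16)[(9) + (-3) + (2 + 2*sqrt(2)) + (6) + (2 - 2*sqrt(2)) + (-4) + (4)] = 16/16 = 1
  <chi_rho, chi_3> = (1/16)[1*(9)*conj(1) + 1*(-3)*conj(1) + 2*(1 + sqrt(2))*conj(-1) + 2*(3)*conj(1) + 2*(1 - sqrt(2))*conj(-1) + 4*(1)*conj(1) + 4*(-1)*conj(-1)]
      = (1/16)[(9) + (-3) + (-2*sqrt(2) - 2) + (6) + (-2 + 2*sqrt(2)) + (4) + (4)] = 16/16 = 1
  <chi_rho, chi_4> = (1/16)[1*(9)*conj(1) + 1*(-3)*conj(1) + 2*(1 + sqrt(2))*conj(-1) + 2*(3)*conj(1) + 2*(1 - sqrt(2))*conj(-1) + 4*(1)*conj(-1) + 4*(-1)*conj(1)]
      = (1/16)[(9) + (-3) + (-2*sqrt(2) - 2) + (6) + (-2 + 2*sqrt(2)) + (-4) + (-4)] = 0/16 = 0
  <chi_rho, chi_5> = (1/16)[1*(9)*conj(2) + 1*(-3)*conj(-2) + 2*(1 + sqrt(2))*conj(sqrt(2)) + 2*(3)*conj(0) + 2*(1 - sqrt(2))*conj(-sqrt(2)) + 4*(1)*conj(0) + 4*(-1)*conj(0)]
      = (1/16)[(18) + (6) + (2*sqrt(2) + 4) + (0) + (4 - 2*sqrt(2)) + (0) + (0)] = 32/16 = 2
  <chi_rho, chi_6> = (1/16)[1*(9)*conj(2) + 1*(-3)*conj(2) + 2*(1 + sqrt(2))*conj(0) + 2*(3)*conj(-2) + 2*(1 - sqrt(2))*conj(0) + 4*(1)*conj(0) + 4*(-1)*conj(0)]
      = (1/16)[(18) + (-6) + (0) + (-12) + (0) + (0) + (0)] = 0/16 = 0
  <chi_rho, chi_7> = (1/16)[1*(9)*conj(2) + 1*(-3)*conj(-2) + 2*(1 + sqrt(2))*conj(-sqrt(2)) + 2*(3)*conj(0) + 2*(1 - sqrt(2))*conj(sqrt(2)) + 4*(1)*conj(0) + 4*(-1)*conj(0)]
      = (1/16)[(18) + (6) + (-4 - 2*sqrt(2)) + (0) + (-4 + 2*sqrt(2)) + (0) + (0)] = 16/16 = 1
Dimension check: dim(rho) = sum (mult * dim) = 1*1 + 1*1 + 1*1 + 0*1 + 2*2 + 0*2 + 1*2 = 9 = chi_rho(e) = 9.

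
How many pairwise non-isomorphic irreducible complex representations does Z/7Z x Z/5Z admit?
35

Details: The number of irreducible complex representations of a finite group equals its number of conjugacy classes. Z/7Z x Z/5Z is abelian of order 35, so every element is its own conjugacy class: 35 classes, so Z/7Z x Z/5Z (order 35) has exactly 35 irreducible complex representations.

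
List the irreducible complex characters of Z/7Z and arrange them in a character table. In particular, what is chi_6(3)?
Character table of Z/7Z (irreps indexed chi_0,...,chi_6 with chi_k(m) = zeta_7^(k*m), zeta_7 = exp(2*pi*i/7)):
  irrep \ class  {0} (size 1)  {1} (size 1)    {2} (size 1)    {3} (size 1)    {4} (size 1)    {5} (size 1)    {6} (size 1)  
  chi_0          1             1               1               1               1               1               1             
  chi_1          1             exp(2*I*pi/7)   exp(4*I*pi/7)   exp(6*I*pi/7)   exp(-6*I*pi/7)  exp(-4*I*pi/7)  exp(-2*I*pi/7)
  chi_2          1             exp(4*I*pi/7)   exp(-6*I*pi/7)  exp(-2*I*pi/7)  exp(2*I*pi/7)   exp(6*I*pi/7)   exp(-4*I*pi/7)
  chi_3          1             exp(6*I*pi/7)   exp(-2*I*pi/7)  exp(4*I*pi/7)   exp(-4*I*pi/7)  exp(2*I*pi/7)   exp(-6*I*pi/7)
  chi_4          1             exp(-6*I*pi/7)  exp(2*I*pi/7)   exp(-4*I*pi/7)  exp(4*I*pi/7)   exp(-2*I*pi/7)  exp(6*I*pi/7) 
  chi_5          1             exp(-4*I*pi/7)  exp(6*I*pi/7)   exp(2*I*pi/7)   exp(-2*I*pi/7)  exp(-6*I*pi/7)  exp(4*I*pi/7) 
  chi_6          1             exp(-2*I*pi/7)  exp(-4*I*pi/7)  exp(-6*I*pi/7)  exp(6*I*pi/7)   exp(4*I*pi/7)   exp(2*I*pi/7) 

Spot check: chi_6(3) = zeta_7^(6*3) = zeta_7^18 = exp(-6*I*pi/7).

Reasoning: Z/7Z is abelian, so all 7 irreducible complex representations are 1-dimensional. They are given by chi_k(m) = zeta_7^(k*m) for k = 0,...,6. Row orthogonality: sum_m chi_k(m) conj(chi_l(m)) = 7 * [k = l].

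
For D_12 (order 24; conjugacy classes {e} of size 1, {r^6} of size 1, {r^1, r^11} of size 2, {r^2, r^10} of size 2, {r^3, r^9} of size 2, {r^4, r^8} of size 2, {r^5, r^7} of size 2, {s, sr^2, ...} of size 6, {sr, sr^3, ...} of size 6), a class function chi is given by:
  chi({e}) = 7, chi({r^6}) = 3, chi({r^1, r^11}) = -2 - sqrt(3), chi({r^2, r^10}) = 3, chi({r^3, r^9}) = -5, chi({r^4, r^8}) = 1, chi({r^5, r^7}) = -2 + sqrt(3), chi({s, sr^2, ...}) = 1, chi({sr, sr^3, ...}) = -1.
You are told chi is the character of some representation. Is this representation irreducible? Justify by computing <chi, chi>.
Not irreducible (reducible): <chi, chi> = 7 > 1.

Details: <chi, chi> = (1/|G|) sum_C |C| * |chi(C)|^2 = (1/24)[1*|7|^2 + 1*|3|^2 + 2*|-2 - sqrt(3)|^2 + 2*|3|^2 + 2*|-5|^2 + 2*|1|^2 + 2*|-2 + sqrt(3)|^2 + 6*|1|^2 + 6*|-1|^2]
  = (1/24)[(49) + (9) + (8*sqrt(3) + 14) + (18) + (50) + (2) + (14 - 8*sqrt(3)) + (6) + (6)] = 168/24 = 7.
A character is irreducible iff <chi, chi> = 1, so this representation is reducible.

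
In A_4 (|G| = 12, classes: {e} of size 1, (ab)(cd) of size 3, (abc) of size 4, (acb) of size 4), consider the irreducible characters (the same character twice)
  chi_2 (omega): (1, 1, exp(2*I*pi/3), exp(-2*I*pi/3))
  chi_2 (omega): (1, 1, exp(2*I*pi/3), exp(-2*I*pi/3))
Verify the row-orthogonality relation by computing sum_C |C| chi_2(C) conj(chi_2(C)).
Sum = 12 = |G| = 12; so <chi_2, chi_2> = 1 (norm-1 confirms irreducibility).

Working: Compute term by term over conjugacy classes (|C| * chi_2(C) * conj(chi_2(C))):
  1*(1)*conj(1) + 3*(1)*conj(1) + 4*(exp(2*I*pi/3))*conj(exp(2*I*pi/3)) + 4*(exp(-2*I*pi/3))*conj(exp(-2*I*pi/3))
  = (1) + (3) + (4) + (4)
  = 12.
(Exp terms are combined using exp(i*s)*conj(exp(i*t)) = exp(i*(s-t)), and sums of them are collapsed using the identity that for every m > 1 the m distinct m-th roots of unity sum to 0, e.g. 1 + exp(2*I*pi/3) + exp(-2*I*pi/3) = 0.)
Dividing by |G| = 12 gives 12/12 = 1, matching the row-orthogonality relation <chi_2, chi_2> = [chi_2 = chi_2].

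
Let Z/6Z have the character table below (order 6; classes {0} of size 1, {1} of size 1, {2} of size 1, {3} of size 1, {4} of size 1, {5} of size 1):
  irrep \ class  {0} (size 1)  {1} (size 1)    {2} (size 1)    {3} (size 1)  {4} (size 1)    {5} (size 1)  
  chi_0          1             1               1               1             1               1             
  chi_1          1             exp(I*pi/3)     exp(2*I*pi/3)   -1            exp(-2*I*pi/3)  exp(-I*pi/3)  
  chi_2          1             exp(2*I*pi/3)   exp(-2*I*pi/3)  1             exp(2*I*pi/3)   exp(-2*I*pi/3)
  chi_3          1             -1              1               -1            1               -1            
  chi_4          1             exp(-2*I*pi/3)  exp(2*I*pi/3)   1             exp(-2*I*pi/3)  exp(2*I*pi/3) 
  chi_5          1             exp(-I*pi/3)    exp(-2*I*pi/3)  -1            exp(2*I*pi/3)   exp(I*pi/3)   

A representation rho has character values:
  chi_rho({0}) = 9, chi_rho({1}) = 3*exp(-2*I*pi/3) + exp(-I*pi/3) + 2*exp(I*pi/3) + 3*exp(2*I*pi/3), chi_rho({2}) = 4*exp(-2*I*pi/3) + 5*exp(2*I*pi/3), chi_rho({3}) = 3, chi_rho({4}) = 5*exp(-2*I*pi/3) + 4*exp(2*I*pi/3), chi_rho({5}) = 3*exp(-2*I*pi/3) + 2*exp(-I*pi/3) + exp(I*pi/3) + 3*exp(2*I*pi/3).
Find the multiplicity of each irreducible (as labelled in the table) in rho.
Multiplicities: chi_0: 0, chi_1: 2, chi_2: 3, chi_3: 0, chi_4: 3, chi_5: 1.

Solution. Use <chi_rho, chi> = (1/|G|) sum_C |C| * chi_rho(C) * conj(chi(C)) with |G| = 6 for each irreducible chi in the table:
  <chi_rho, chi_0> = (1/6)[1*(9)*conj(1) + 1*(3*exp(-2*I*pi/3) + exp(-I*pi/3) + 2*exp(I*pi/3) + 3*exp(2*I*pi/3))*conj(1) + 1*(4*exp(-2*I*pi/3) + 5*exp(2*I*pi/3))*conj(1) + 1*(3)*conj(1) + 1*(5*exp(-2*I*pi/3) + 4*exp(2*I*pi/3))*conj(1) + 1*(3*exp(-2*I*pi/3) + 2*exp(-I*pi/3) + exp(I*pi/3) + 3*exp(2*I*pi/3))*conj(1)]
      = (1/6)[(9) + (3*exp(-2*I*pi/3) + exp(-I*pi/3) + 2*exp(I*pi/3) + 3*exp(2*I*pi/3)) + (4*exp(-2*I*pi/3) + 5*exp(2*I*pi/3)) + (3) + (5*exp(-2*I*pi/3) + 4*exp(2*I*pi/3)) + (3*exp(-2*I*pi/3) + 2*exp(-I*pi/3) + exp(I*pi/3) + 3*exp(2*I*pi/3))] = 0/6 = 0
  <chi_rho, chi_1> = (1/6)[1*(9)*conj(1) + 1*(3*exp(-2*I*pi/3) + exp(-I*pi/3) + 2*exp(I*pi/3) + 3*exp(2*I*pi/3))*conj(exp(I*pi/3)) + 1*(4*exp(-2*I*pi/3) + 5*exp(2*I*pi/3))*conj(exp(2*I*pi/3)) + 1*(3)*conj(-1) + 1*(5*exp(-2*I*pi/3) + 4*exp(2*I*pi/3))*conj(exp(-2*I*pi/3)) + 1*(3*exp(-2*I*pi/3) + 2*exp(-I*pi/3) + exp(I*pi/3) + 3*exp(2*I*pi/3))*conj(exp(-I*pi/3))]
      = (1/6)[(9) + (-1 + exp(-2*I*pi/3) + 3*exp(I*pi/3)) + (5 + 4*exp(2*I*pi/3)) + (-3) + (5 + 4*exp(-2*I*pi/3)) + (-1 + 3*exp(-I*pi/3) + exp(2*I*pi/3))] = 12/6 = 2
  <chi_rho, chi_2> = (1/6)[1*(9)*conj(1) + 1*(3*exp(-2*I*pi/3) + exp(-I*pi/3) + 2*exp(I*pi/3) + 3*exp(2*I*pi/3))*conj(exp(2*I*pi/3)) + 1*(4*exp(-2*I*pi/3) + 5*exp(2*I*pi/3))*conj(exp(-2*I*pi/3)) + 1*(3)*conj(1) + 1*(5*exp(-2*I*pi/3) + 4*exp(2*I*pi/3))*conj(exp(2*I*pi/3)) + 1*(3*exp(-2*I*pi/3) + 2*exp(-I*pi/3) + exp(I*pi/3) + 3*exp(2*I*pi/3))*conj(exp(-2*I*pi/3))]
      = (1/6)[(9) + (2 + 2*exp(-I*pi/3) + 3*exp(2*I*pi/3)) + (4 + 5*exp(-2*I*pi/3)) + (3) + (4 + 5*exp(2*I*pi/3)) + (2 + 3*exp(-2*I*pi/3) + 2*exp(I*pi/3))] = 18/6 = 3
  <chi_rho, chi_3> = (1/6)[1*(9)*conj(1) + 1*(3*exp(-2*I*pi/3) + exp(-I*pi/3) + 2*exp(I*pi/3) + 3*exp(2*I*pi/3))*conj(-1) + 1*(4*exp(-2*I*pi/3) + 5*exp(2*I*pi/3))*conj(1) + 1*(3)*conj(-1) + 1*(5*exp(-2*I*pi/3) + 4*exp(2*I*pi/3))*conj(1) + 1*(3*exp(-2*I*pi/3) + 2*exp(-I*pi/3) + exp(I*pi/3) + 3*exp(2*I*pi/3))*conj(-1)]
      = (1/6)[(9) + (-3*exp(2*I*pi/3) - 2*exp(I*pi/3) - exp(-I*pi/3) - 3*exp(-2*I*pi/3)) + (4*exp(-2*I*pi/3) + 5*exp(2*I*pi/3)) + (-3) + (5*exp(-2*I*pi/3) + 4*exp(2*I*pi/3)) + (-3*exp(2*I*pi/3) - exp(I*pi/3) - 2*exp(-I*pi/3) - 3*exp(-2*I*pi/3))] = 0/6 = 0
  <chi_rho, chi_4> = (1/6)[1*(9)*conj(1) + 1*(3*exp(-2*I*pi/3) + exp(-I*pi/3) + 2*exp(I*pi/3) + 3*exp(2*I*pi/3))*conj(exp(-2*I*pi/3)) + 1*(4*exp(-2*I*pi/3) + 5*exp(2*I*pi/3))*conj(exp(2*I*pi/3)) + 1*(3)*conj(1) + 1*(5*exp(-2*I*pi/3) + 4*exp(2*I*pi/3))*conj(exp(-2*I*pi/3)) + 1*(3*exp(-2*I*pi/3) + 2*exp(-I*pi/3) + exp(I*pi/3) + 3*exp(2*I*pi/3))*conj(exp(2*I*pi/3))]
      = (1/6)[(9) + (1 + 3*exp(-2*I*pi/3) + exp(I*pi/3)) + (5 + 4*exp(2*I*pi/3)) + (3) + (5 + 4*exp(-2*I*pi/3)) + (1 + exp(-I*pi/3) + 3*exp(2*I*pi/3))] = 18/6 = 3
  <chi_rho, chi_5> = (1/6)[1*(9)*conj(1) + 1*(3*exp(-2*I*pi/3) + exp(-I*pi/3) + 2*exp(I*pi/3) + 3*exp(2*I*pi/3))*conj(exp(-I*pi/3)) + 1*(4*exp(-2*I*pi/3) + 5*exp(2*I*pi/3))*conj(exp(-2*I*pi/3)) + 1*(3)*conj(-1) + 1*(5*exp(-2*I*pi/3) + 4*exp(2*I*pi/3))*conj(exp(2*I*pi/3)) + 1*(3*exp(-2*I*pi/3) + 2*exp(-I*pi/3) + exp(I*pi/3) + 3*exp(2*I*pi/3))*conj(exp(I*pi/3))]
      = (1/6)[(9) + (-2 + 3*exp(-I*pi/3) + 2*exp(2*I*pi/3)) + (4 + 5*exp(-2*I*pi/3)) + (-3) + (4 + 5*exp(2*I*pi/3)) + (-2 + 2*exp(-2*I*pi/3) + 3*exp(I*pi/3))] = 6/6 = 1
(Exp terms are combined using exp(i*s)*conj(exp(i*t)) = exp(i*(s-t)), and sums of them are collapsed using the identity that for every m > 1 the m distinct m-th roots of unity sum to 0, e.g. 1 + exp(2*I*pi/3) + exp(-2*I*pi/3) = 0.)
Dimension check: dim(rho) = sum (mult * dim) = 0*1 + 2*1 + 3*1 + 0*1 + 3*1 + 1*1 = 9 = chi_rho(e) = 9.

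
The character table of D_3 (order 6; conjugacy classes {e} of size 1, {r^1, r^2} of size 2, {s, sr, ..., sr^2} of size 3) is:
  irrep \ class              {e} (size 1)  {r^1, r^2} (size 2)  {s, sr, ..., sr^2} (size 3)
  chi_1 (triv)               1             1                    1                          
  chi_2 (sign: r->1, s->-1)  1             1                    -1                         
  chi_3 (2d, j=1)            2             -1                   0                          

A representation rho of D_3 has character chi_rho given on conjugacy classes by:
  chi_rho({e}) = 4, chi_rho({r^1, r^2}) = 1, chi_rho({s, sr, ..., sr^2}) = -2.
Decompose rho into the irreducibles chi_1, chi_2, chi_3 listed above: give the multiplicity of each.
Multiplicities: chi_1: 0, chi_2: 2, chi_3: 1.

Derivation: Use <chi_rho, chi> = (1/|G|) sum_C |C| * chi_rho(C) * conj(chi(C)) with |G| = 6 for each irreducible chi in the table:
  <chi_rho, chi_1> = (1/6)[1*(4)*conj(1) + 2*(1)*conj(1) + 3*(-2)*conj(1)]
      = (1/6)[(4) + (2) + (-6)] = 0/6 = 0
  <chi_rho, chi_2> = (1/6)[1*(4)*conj(1) + 2*(1)*conj(1) + 3*(-2)*conj(-1)]
      = (1/6)[(4) + (2) + (6)] = 12/6 = 2
  <chi_rho, chi_3> = (1/6)[1*(4)*conj(2) + 2*(1)*conj(-1) + 3*(-2)*conj(0)]
      = (1/6)[(8) + (-2) + (0)] = 6/6 = 1
Dimension check: dim(rho) = sum (mult * dim) = 0*1 + 2*1 + 1*2 = 4 = chi_rho(e) = 4.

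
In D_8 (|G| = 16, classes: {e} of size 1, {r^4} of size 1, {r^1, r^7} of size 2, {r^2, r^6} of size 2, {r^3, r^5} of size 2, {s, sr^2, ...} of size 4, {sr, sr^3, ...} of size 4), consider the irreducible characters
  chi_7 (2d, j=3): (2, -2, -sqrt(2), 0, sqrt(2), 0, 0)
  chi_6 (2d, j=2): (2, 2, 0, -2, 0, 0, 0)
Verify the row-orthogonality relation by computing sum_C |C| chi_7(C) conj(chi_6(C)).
Sum = 0; so <chi_7, chi_6> = 0 (distinct irreducibles are orthogonal).

Solution. Compute term by term over conjugacy classes (|C| * chi_7(C) * conj(chi_6(C))):
  1*(2)*conj(2) + 1*(-2)*conj(2) + 2*(-sqrt(2))*conj(0) + 2*(0)*conj(-2) + 2*(sqrt(2))*conj(0) + 4*(0)*conj(0) + 4*(0)*conj(0)
  = (4) + (-4) + (0) + (0) + (0) + (0) + (0)
  = 0.
Dividing by |G| = 16 gives 0/16 = 0, matching the row-orthogonality relation <chi_7, chi_6> = [chi_7 = chi_6].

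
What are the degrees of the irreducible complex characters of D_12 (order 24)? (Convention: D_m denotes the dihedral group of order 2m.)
Dimensions: 1, 1, 1, 1, 2, 2, 2, 2, 2

There are 9 irreducibles (= number of conjugacy classes). Their dimensions d_i satisfy sum d_i^2 = |G| = 24: 1 + 1 + 1 + 1 + 4 + 4 + 4 + 4 + 4 = 24.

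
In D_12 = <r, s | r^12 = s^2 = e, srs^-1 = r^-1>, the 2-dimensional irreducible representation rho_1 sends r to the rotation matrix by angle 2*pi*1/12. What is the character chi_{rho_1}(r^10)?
chi_{rho_1}(r^10) = 2*cos(2*pi*1*10/12) = 1

Proof sketch: rho_1(r^10) is rotation by angle 2*pi*1*10/12, whose trace is 2*cos(2*pi*1*10/12) = 1.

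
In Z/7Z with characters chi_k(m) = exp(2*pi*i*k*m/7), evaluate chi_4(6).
chi_4(6) = zeta_7^24 = exp(6*I*pi/7)

Details: chi_4(6) = zeta_7^(4*6) = zeta_7^24. Since zeta_7^7 = 1, this equals zeta_7^3 = exp(2*pi*i*3/7) = exp(6*I*pi/7).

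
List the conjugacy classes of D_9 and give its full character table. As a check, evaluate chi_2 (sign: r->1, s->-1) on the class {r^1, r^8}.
Conjugacy classes: {e} of size 1, {r^1, r^8} of size 2, {r^2, r^7} of size 2, {r^3, r^6} of size 2, {r^4, r^5} of size 2, {s, sr, ..., sr^8} of size 9.
Character table:
  irrep \ class              {e} (size 1)  {r^1, r^8} (size 2)  {r^2, r^7} (size 2)  {r^3, r^6} (size 2)  {r^4, r^5} (size 2)  {s, sr, ..., sr^8} (size 9)
  chi_1 (triv)               1             1                    1                    1                    1                    1                          
  chi_2 (sign: r->1, s->-1)  1             1                    1                    1                    1                    -1                         
  chi_3 (2d, j=1)            2             2*cos(2*pi/9)        2*cos(4*pi/9)        -1                   -2*cos(pi/9)         0                          
  chi_4 (2d, j=2)            2             2*cos(4*pi/9)        -2*cos(pi/9)         -1                   2*cos(2*pi/9)        0                          
  chi_5 (2d, j=3)            2             -1                   -1                   2                    -1                   0                          
  chi_6 (2d, j=4)            2             -2*cos(pi/9)         2*cos(2*pi/9)        -1                   2*cos(4*pi/9)        0                          

Spot check: chi_2 (sign: r->1, s->-1) on {r^1, r^8} = 1.

D_9 has order 2*9 = 18 with 6 conjugacy classes, hence 6 irreducibles. Sum of squared dims 1 + 1 + 4 + 4 + 4 + 4 = 18 = |G|. Linear characters come from the abelianisation; the 2-dimensional irreps have character r^k -> 2*cos(2*pi*j*k/9), reflections -> 0.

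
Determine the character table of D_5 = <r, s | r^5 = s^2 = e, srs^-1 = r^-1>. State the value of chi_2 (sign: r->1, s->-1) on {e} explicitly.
Conjugacy classes: {e} of size 1, {r^1, r^4} of size 2, {r^2, r^3} of size 2, {s, sr, ..., sr^4} of size 5.
Character table:
  irrep \ class              {e} (size 1)  {r^1, r^4} (size 2)  {r^2, r^3} (size 2)  {s, sr, ..., sr^4} (size 5)
  chi_1 (triv)               1             1                    1                    1                          
  chi_2 (sign: r->1, s->-1)  1             1                    1                    -1                         
  chi_3 (2d, j=1)            2             -1/2 + sqrt(5)/2     -sqrt(5)/2 - 1/2     0                          
  chi_4 (2d, j=2)            2             -sqrt(5)/2 - 1/2     -1/2 + sqrt(5)/2     0                          

Spot check: chi_2 (sign: r->1, s->-1) on {e} = 1.

Working: D_5 has order 2*5 = 10 with 4 conjugacy classes, hence 4 irreducibles. Sum of squared dims 1 + 1 + 4 + 4 = 10 = |G|. Linear characters come from the abelianisation; the 2-dimensional irreps have character r^k -> 2*cos(2*pi*j*k/5), reflections -> 0.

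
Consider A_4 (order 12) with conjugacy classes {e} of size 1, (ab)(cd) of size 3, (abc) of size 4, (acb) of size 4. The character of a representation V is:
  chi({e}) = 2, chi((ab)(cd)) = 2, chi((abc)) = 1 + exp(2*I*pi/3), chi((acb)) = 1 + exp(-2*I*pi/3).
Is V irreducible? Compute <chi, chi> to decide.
Not irreducible (reducible): <chi, chi> = 2 > 1.

Solution. <chi, chi> = (1/|G|) sum_C |C| * |chi(C)|^2 = (1/12)[1*|2|^2 + 3*|2|^2 + 4*|1 + exp(2*I*pi/3)|^2 + 4*|1 + exp(-2*I*pi/3)|^2]
  = (1/12)[(4) + (12) + (4) + (4)] = 24/12 = 2.
(Exp terms are combined using exp(i*s)*conj(exp(i*t)) = exp(i*(s-t)), and sums of them are collapsed using the identity that for every m > 1 the m distinct m-th roots of unity sum to 0, e.g. 1 + exp(2*I*pi/3) + exp(-2*I*pi/3) = 0.)
A character is irreducible iff <chi, chi> = 1, so this representation is reducible.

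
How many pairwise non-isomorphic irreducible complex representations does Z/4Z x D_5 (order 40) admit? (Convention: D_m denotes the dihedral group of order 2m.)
16

Justification: The number of irreducible complex representations of a finite group equals its number of conjugacy classes. For a direct product, #classes(G x H) = #classes(G) * #classes(H). Z/4Z has 4 classes (abelian), D_5 has 4 classes, so 4 * 4 = 16, so Z/4Z x D_5 (order 40) has exactly 16 irreducible complex representations.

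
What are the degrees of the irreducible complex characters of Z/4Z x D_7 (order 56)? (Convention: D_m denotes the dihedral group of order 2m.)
Dimensions: 1, 1, 1, 1, 1, 1, 1, 1, 2, 2, 2, 2, 2, 2, 2, 2, 2, 2, 2, 2

Argument: There are 20 irreducibles (= number of conjugacy classes). Their dimensions d_i satisfy sum d_i^2 = |G| = 56: 1 + 1 + 1 + 1 + 1 + 1 + 1 + 1 + 4 + 4 + 4 + 4 + 4 + 4 + 4 + 4 + 4 + 4 + 4 + 4 = 56. (For the product with Z/4Z: each of the 4 1-dim characters of Z/4Z tensors with each irrep of D_7, giving 4 copies of each D_7-dimension.)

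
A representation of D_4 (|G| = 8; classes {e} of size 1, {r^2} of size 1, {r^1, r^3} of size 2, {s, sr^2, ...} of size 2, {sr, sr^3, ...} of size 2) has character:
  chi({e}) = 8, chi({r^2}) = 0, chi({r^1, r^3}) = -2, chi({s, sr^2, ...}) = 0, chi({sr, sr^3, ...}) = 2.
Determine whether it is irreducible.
Not irreducible (reducible): <chi, chi> = 10 > 1.

Derivation: <chi, chi> = (1/|G|) sum_C |C| * |chi(C)|^2 = (1/8)[1*|8|^2 + 1*|0|^2 + 2*|-2|^2 + 2*|0|^2 + 2*|2|^2]
  = (1/8)[(64) + (0) + (8) + (0) + (8)] = 80/8 = 10.
A character is irreducible iff <chi, chi> = 1, so this representation is reducible.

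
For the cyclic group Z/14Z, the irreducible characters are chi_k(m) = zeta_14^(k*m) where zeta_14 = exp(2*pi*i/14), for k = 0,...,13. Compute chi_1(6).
chi_1(6) = zeta_14^6 = exp(6*I*pi/7)

Proof sketch: chi_1(6) = zeta_14^(1*6) = zeta_14^6. Since zeta_14^14 = 1, this equals zeta_14^6 = exp(2*pi*i*6/14) = exp(6*I*pi/7).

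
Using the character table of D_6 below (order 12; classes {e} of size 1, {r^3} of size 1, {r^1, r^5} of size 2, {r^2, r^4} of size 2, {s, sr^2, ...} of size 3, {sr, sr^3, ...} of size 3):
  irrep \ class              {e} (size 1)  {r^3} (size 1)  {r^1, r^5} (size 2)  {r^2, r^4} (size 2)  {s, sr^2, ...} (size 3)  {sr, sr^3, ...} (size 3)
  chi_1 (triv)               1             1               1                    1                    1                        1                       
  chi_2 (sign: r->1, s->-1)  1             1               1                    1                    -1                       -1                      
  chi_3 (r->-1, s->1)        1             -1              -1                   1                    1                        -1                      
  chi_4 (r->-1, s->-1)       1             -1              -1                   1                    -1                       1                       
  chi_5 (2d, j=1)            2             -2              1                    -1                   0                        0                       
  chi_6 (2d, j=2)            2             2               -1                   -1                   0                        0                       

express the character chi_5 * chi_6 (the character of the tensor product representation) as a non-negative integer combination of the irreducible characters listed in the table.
chi_5 tensor chi_6 = chi_3 + chi_4 + chi_5 (all other irreducibles have multiplicity 0).

Details: The character of a tensor product is the pointwise product (chi_5 * chi_6)(C) = chi_5(C) * chi_6(C):
  {e}: (2)*(2), {r^3}: (-2)*(2), {r^1, r^5}: (1)*(-1), {r^2, r^4}: (-1)*(-1), {s, sr^2, ...}: (0)*(0), {sr, sr^3, ...}: (0)*(0)
so (chi_5 * chi_6) takes values
  {e} -> 4, {r^3} -> -4, {r^1, r^5} -> -1, {r^2, r^4} -> 1, {s, sr^2, ...} -> 0, {sr, sr^3, ...} -> 0.
Now take the inner product of this character with each irreducible chi from the table, <chi_5*chi_6, chi> = (1/12) sum_C |C| (chi_5*chi_6)(C) conj(chi(C)):
  <chi_5*chi_6, chi_1> = (1/12)[1*(4)*conj(1) + 1*(-4)*conj(1) + 2*(-1)*conj(1) + 2*(1)*conj(1) + 3*(0)*conj(1) + 3*(0)*conj(1)]
      = (1/12)[(4) + (-4) + (-2) + (2) + (0) + (0)] = 0/12 = 0
  <chi_5*chi_6, chi_2> = (1/12)[1*(4)*conj(1) + 1*(-4)*conj(1) + 2*(-1)*conj(1) + 2*(1)*conj(1) + 3*(0)*conj(-1) + 3*(0)*conj(-1)]
      = (1/12)[(4) + (-4) + (-2) + (2) + (0) + (0)] = 0/12 = 0
  <chi_5*chi_6, chi_3> = (1/12)[1*(4)*conj(1) + 1*(-4)*conj(-1) + 2*(-1)*conj(-1) + 2*(1)*conj(1) + 3*(0)*conj(1) + 3*(0)*conj(-1)]
      = (1/12)[(4) + (4) + (2) + (2) + (0) + (0)] = 12/12 = 1
  <chi_5*chi_6, chi_4> = (1/12)[1*(4)*conj(1) + 1*(-4)*conj(-1) + 2*(-1)*conj(-1) + 2*(1)*conj(1) + 3*(0)*conj(-1) + 3*(0)*conj(1)]
      = (1/12)[(4) + (4) + (2) + (2) + (0) + (0)] = 12/12 = 1
  <chi_5*chi_6, chi_5> = (1/12)[1*(4)*conj(2) + 1*(-4)*conj(-2) + 2*(-1)*conj(1) + 2*(1)*conj(-1) + 3*(0)*conj(0) + 3*(0)*conj(0)]
      = (1/12)[(8) + (8) + (-2) + (-2) + (0) + (0)] = 12/12 = 1
  <chi_5*chi_6, chi_6> = (1/12)[1*(4)*conj(2) + 1*(-4)*conj(2) + 2*(-1)*conj(-1) + 2*(1)*conj(-1) + 3*(0)*conj(0) + 3*(0)*conj(0)]
      = (1/12)[(8) + (-8) + (2) + (-2) + (0) + (0)] = 0/12 = 0
Hence the multiplicities are chi_3: 1, chi_4: 1, chi_5: 1. Dimension check: dim(chi_5)*dim(chi_6) = 2*2 = 4 and sum (mult * dim) = 1*1 + 1*1 + 1*2 = 4.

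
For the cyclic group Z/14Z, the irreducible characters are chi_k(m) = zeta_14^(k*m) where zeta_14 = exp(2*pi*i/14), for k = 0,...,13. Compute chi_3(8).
chi_3(8) = zeta_14^24 = exp(-4*I*pi/7)

chi_3(8) = zeta_14^(3*8) = zeta_14^24. Since zeta_14^14 = 1, this equals zeta_14^10 = exp(2*pi*i*10/14) = exp(-4*I*pi/7).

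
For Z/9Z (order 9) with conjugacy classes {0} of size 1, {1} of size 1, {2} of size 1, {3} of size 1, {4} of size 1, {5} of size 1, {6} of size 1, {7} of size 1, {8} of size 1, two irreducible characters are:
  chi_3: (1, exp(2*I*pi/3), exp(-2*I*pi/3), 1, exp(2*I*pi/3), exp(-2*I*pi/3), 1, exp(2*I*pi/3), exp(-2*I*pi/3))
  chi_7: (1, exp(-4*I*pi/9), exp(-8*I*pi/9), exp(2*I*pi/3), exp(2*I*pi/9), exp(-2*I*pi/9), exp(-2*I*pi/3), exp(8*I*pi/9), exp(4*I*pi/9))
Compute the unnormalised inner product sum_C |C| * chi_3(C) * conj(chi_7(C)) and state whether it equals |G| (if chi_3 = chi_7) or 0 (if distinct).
Sum = 0; so <chi_3, chi_7> = 0 (distinct irreducibles are orthogonal).

Details: Compute term by term over conjugacy classes (|C| * chi_3(C) * conj(chi_7(C))):
  1*(1)*conj(1) + 1*(exp(2*I*pi/3))*conj(exp(-4*I*pi/9)) + 1*(exp(-2*I*pi/3))*conj(exp(-8*I*pi/9)) + 1*(1)*conj(exp(2*I*pi/3)) + 1*(exp(2*I*pi/3))*conj(exp(2*I*pi/9)) + 1*(exp(-2*I*pi/3))*conj(exp(-2*I*pi/9)) + 1*(1)*conj(exp(-2*I*pi/3)) + 1*(exp(2*I*pi/3))*conj(exp(8*I*pi/9)) + 1*(exp(-2*I*pi/3))*conj(exp(4*I*pi/9))
  = (1) + (exp(-8*I*pi/9)) + (exp(2*I*pi/9)) + (exp(-2*I*pi/3)) + (exp(4*I*pi/9)) + (exp(-4*I*pi/9)) + (exp(2*I*pi/3)) + (exp(-2*I*pi/9)) + (exp(8*I*pi/9))
  = 0.
(Exp terms are combined using exp(i*s)*conj(exp(i*t)) = exp(i*(s-t)), and sums of them are collapsed using the identity that for every m > 1 the m distinct m-th roots of unity sum to 0, e.g. 1 + exp(2*I*pi/3) + exp(-2*I*pi/3) = 0.)
Dividing by |G| = 9 gives 0/9 = 0, matching the row-orthogonality relation <chi_3, chi_7> = [chi_3 = chi_7].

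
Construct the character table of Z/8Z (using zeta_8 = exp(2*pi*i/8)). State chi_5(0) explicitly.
Character table of Z/8Z (irreps indexed chi_0,...,chi_7 with chi_k(m) = zeta_8^(k*m), zeta_8 = exp(2*pi*i/8)):
  irrep \ class  {0} (size 1)  {1} (size 1)    {2} (size 1)  {3} (size 1)    {4} (size 1)  {5} (size 1)    {6} (size 1)  {7} (size 1)  
  chi_0          1             1               1             1               1             1               1             1             
  chi_1          1             exp(I*pi/4)     I             exp(3*I*pi/4)   -1            exp(-3*I*pi/4)  -I            exp(-I*pi/4)  
  chi_2          1             I               -1            -I              1             I               -1            -I            
  chi_3          1             exp(3*I*pi/4)   -I            exp(I*pi/4)     -1            exp(-I*pi/4)    I             exp(-3*I*pi/4)
  chi_4          1             -1              1             -1              1             -1              1             -1            
  chi_5          1             exp(-3*I*pi/4)  I             exp(-I*pi/4)    -1            exp(I*pi/4)     -I            exp(3*I*pi/4) 
  chi_6          1             -I              -1            I               1             -I              -1            I             
  chi_7          1             exp(-I*pi/4)    -I            exp(-3*I*pi/4)  -1            exp(3*I*pi/4)   I             exp(I*pi/4)   

Spot check: chi_5(0) = zeta_8^(5*0) = zeta_8^0 = 1.

Why: Z/8Z is abelian, so all 8 irreducible complex representations are 1-dimensional. They are given by chi_k(m) = zeta_8^(k*m) for k = 0,...,7. Row orthogonality: sum_m chi_k(m) conj(chi_l(m)) = 8 * [k = l].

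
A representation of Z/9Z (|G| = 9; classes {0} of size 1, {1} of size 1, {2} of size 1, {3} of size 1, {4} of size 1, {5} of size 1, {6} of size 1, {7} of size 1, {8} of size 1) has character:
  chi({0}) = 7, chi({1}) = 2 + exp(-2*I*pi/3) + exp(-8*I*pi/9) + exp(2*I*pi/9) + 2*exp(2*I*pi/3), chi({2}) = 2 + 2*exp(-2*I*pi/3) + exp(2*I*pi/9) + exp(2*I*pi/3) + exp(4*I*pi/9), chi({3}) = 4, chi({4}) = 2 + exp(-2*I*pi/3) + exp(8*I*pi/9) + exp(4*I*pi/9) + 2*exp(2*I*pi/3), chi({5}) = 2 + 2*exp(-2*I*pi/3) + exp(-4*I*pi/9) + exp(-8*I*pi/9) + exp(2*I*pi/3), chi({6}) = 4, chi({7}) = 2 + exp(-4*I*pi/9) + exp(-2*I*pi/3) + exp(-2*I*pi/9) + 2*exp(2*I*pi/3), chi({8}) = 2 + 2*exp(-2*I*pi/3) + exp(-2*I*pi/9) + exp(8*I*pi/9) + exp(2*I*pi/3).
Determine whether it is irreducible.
Not irreducible (reducible): <chi, chi> = 11 > 1.

Proof sketch: <chi, chi> = (1/|G|) sum_C |C| * |chi(C)|^2 = (1/9)[1*|7|^2 + 1*|2 + exp(-2*I*pi/3) + exp(-8*I*pi/9) + exp(2*I*pi/9) + 2*exp(2*I*pi/3)|^2 + 1*|2 + 2*exp(-2*I*pi/3) + exp(2*I*pi/9) + exp(2*I*pi/3) + exp(4*I*pi/9)|^2 + 1*|4|^2 + 1*|2 + exp(-2*I*pi/3) + exp(8*I*pi/9) + exp(4*I*pi/9) + 2*exp(2*I*pi/3)|^2 + 1*|2 + 2*exp(-2*I*pi/3) + exp(-4*I*pi/9) + exp(-8*I*pi/9) + exp(2*I*pi/3)|^2 + 1*|4|^2 + 1*|2 + exp(-4*I*pi/9) + exp(-2*I*pi/3) + exp(-2*I*pi/9) + 2*exp(2*I*pi/3)|^2 + 1*|2 + 2*exp(-2*I*pi/3) + exp(-2*I*pi/9) + exp(8*I*pi/9) + exp(2*I*pi/3)|^2]
  = (1/9)[(49) + (11 + 8*exp(-2*I*pi/3) + 4*exp(-4*I*pi/9) + 3*exp(-2*I*pi/9) + 4*exp(-8*I*pi/9) + 4*exp(8*I*pi/9) + 3*exp(2*I*pi/9) + 4*exp(4*I*pi/9) + 8*exp(2*I*pi/3)) + (11 + 8*exp(-2*I*pi/3) + 3*exp(-4*I*pi/9) + 4*exp(-2*I*pi/9) + 4*exp(-8*I*pi/9) + 4*exp(8*I*pi/9) + 4*exp(2*I*pi/9) + 3*exp(4*I*pi/9) + 8*exp(2*I*pi/3)) + (16) + (11 + 8*exp(-2*I*pi/3) + 4*exp(-4*I*pi/9) + 4*exp(-2*I*pi/9) + 3*exp(-8*I*pi/9) + 3*exp(8*I*pi/9) + 4*exp(2*I*pi/9) + 4*exp(4*I*pi/9) + 8*exp(2*I*pi/3)) + (11 + 8*exp(-2*I*pi/3) + 4*exp(-4*I*pi/9) + 4*exp(-2*I*pi/9) + 3*exp(-8*I*pi/9) + 3*exp(8*I*pi/9) + 4*exp(2*I*pi/9) + 4*exp(4*I*pi/9) + 8*exp(2*I*pi/3)) + (16) + (11 + 8*exp(-2*I*pi/3) + 3*exp(-4*I*pi/9) + 4*exp(-2*I*pi/9) + 4*exp(-8*I*pi/9) + 4*exp(8*I*pi/9) + 4*exp(2*I*pi/9) + 3*exp(4*I*pi/9) + 8*exp(2*I*pi/3)) + (11 + 8*exp(-2*I*pi/3) + 4*exp(-4*I*pi/9) + 3*exp(-2*I*pi/9) + 4*exp(-8*I*pi/9) + 4*exp(8*I*pi/9) + 3*exp(2*I*pi/9) + 4*exp(4*I*pi/9) + 8*exp(2*I*pi/3))] = 99/9 = 11.
(Exp terms are combined using exp(i*s)*conj(exp(i*t)) = exp(i*(s-t)), and sums of them are collapsed using the identity that for every m > 1 the m distinct m-th roots of unity sum to 0, e.g. 1 + exp(2*I*pi/3) + exp(-2*I*pi/3) = 0.)
A character is irreducible iff <chi, chi> = 1, so this representation is reducible.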